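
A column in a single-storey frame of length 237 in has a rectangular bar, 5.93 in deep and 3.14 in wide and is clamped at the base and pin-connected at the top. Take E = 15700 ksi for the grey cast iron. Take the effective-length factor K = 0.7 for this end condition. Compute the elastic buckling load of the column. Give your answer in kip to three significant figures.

Buckling occurs about the weak axis: I_min = h·b³/12 with b = 3.14 in (the shorter side).
I_min = 5.93×3.14³/12 = 15.30 in⁴
Effective length L_e = K·L = 0.7 × 237 = 165.9 in
P_cr = π²EI / L_e² = π² × 15700×10³ × 15.30 / 165.9² = 8.613×10^4 lb

P_cr ≈ 86.1 kip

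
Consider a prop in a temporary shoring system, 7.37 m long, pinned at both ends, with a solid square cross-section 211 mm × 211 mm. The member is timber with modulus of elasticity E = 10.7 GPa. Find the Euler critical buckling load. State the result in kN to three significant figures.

P_cr ≈ 321 kN

I = a⁴/12 = 211⁴/12 = 1.652×10^8 mm⁴
I = 1.652×10^8 mm⁴ = 1.652×10^-4 m⁴
Effective length L_e = K·L = 1 × 7.37 = 7.370 m
P_cr = π²EI / L_e² = π² × 10.7×10⁹ × 1.652×10^-4 / 7.370² = 3.211×10^5 N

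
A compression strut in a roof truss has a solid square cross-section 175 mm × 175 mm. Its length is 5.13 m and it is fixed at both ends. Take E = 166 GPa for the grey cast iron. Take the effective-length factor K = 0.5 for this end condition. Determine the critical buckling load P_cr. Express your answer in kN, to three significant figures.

I = a⁴/12 = 175⁴/12 = 7.816×10^7 mm⁴
I = 7.816×10^7 mm⁴ = 7.816×10^-5 m⁴
Effective length L_e = K·L = 0.5 × 5.13 = 2.565 m
P_cr = π²EI / L_e² = π² × 166×10⁹ × 7.816×10^-5 / 2.565² = 1.946×10^7 N

P_cr ≈ 19500 kN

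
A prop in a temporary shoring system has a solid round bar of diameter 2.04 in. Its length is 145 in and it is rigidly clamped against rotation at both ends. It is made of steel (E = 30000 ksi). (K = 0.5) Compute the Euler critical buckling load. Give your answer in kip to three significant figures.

P_cr ≈ 47.9 kip

I = πd⁴/64 = π×2.04⁴/64 = 0.8501 in⁴
Effective length L_e = K·L = 0.5 × 145 = 72.50 in
P_cr = π²EI / L_e² = π² × 30000×10³ × 0.8501 / 72.50² = 4.789×10^4 lb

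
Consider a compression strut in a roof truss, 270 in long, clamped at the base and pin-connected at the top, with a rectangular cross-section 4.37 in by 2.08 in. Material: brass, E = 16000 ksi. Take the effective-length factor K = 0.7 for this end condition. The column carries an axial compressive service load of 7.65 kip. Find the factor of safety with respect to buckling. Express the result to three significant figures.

Buckling occurs about the weak axis: I_min = h·b³/12 with b = 2.08 in (the shorter side).
I_min = 4.37×2.08³/12 = 3.277 in⁴
Effective length L_e = K·L = 0.7 × 270 = 189.0 in
P_cr = π²EI / L_e² = π² × 16000×10³ × 3.277 / 189.0² = 1.449×10^4 lb
Factor of safety n = P_cr / P = 14.487 / 7.65 = 1.89

n ≈ 1.89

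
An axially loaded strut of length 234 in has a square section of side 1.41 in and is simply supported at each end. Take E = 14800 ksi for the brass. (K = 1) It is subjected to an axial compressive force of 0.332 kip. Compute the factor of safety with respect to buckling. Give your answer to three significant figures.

n ≈ 2.65

I = a⁴/12 = 1.41⁴/12 = 0.3294 in⁴
Effective length L_e = K·L = 1 × 234 = 234.0 in
P_cr = π²EI / L_e² = π² × 14800×10³ × 0.3294 / 234.0² = 878.7 lb
Factor of safety n = P_cr / P = 0.87867 / 0.332 = 2.65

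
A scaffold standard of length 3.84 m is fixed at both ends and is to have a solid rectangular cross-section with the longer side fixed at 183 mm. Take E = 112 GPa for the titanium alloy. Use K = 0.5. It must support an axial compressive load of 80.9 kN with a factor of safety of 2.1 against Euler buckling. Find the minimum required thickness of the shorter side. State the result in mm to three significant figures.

Required P_cr = n·P = 2.1 × 80.9 = 169.9 kN
L_e = K·L = 0.5 × 3.84 = 1.920 m
Required I = P_cr·L_e²/(π²E) = 1.699×10^5 × 1.920² / (π² × 1.12×10^11) = 5.666×10^-7 m⁴
I_req = 5.666×10^5 mm⁴
Rectangle, weak axis: I_min = h·b³/12 with h = 183 mm fixed  ⇒  b = (12I/h)^(1/3) = 33.4 mm

b ≈ 33.4 mm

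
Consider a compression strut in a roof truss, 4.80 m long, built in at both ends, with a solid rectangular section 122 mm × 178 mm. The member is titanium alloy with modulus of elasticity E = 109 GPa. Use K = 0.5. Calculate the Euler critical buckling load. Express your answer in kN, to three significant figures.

Buckling occurs about the weak axis: I_min = h·b³/12 with b = 122 mm (the shorter side).
I_min = 178×122³/12 = 2.694×10^7 mm⁴
I = 2.694×10^7 mm⁴ = 2.694×10^-5 m⁴
Effective length L_e = K·L = 0.5 × 4.80 = 2.400 m
P_cr = π²EI / L_e² = π² × 109×10⁹ × 2.694×10^-5 / 2.400² = 5.031×10^6 N

P_cr ≈ 5030 kN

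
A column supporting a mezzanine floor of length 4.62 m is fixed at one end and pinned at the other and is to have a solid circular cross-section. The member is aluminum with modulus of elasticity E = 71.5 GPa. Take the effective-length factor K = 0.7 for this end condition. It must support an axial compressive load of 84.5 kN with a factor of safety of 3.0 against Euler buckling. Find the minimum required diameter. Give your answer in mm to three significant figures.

Required P_cr = n·P = 3.0 × 84.5 = 253.5 kN
L_e = K·L = 0.7 × 4.62 = 3.234 m
Required I = P_cr·L_e²/(π²E) = 2.535×10^5 × 3.234² / (π² × 7.15×10^10) = 3.757×10^-6 m⁴
I_req = 3.757×10^6 mm⁴
Solid circle: I = πd⁴/64  ⇒  d = (64I/π)^(1/4) = (64×3.757×10^6/π)^(1/4) = 93.5 mm

d ≈ 93.5 mm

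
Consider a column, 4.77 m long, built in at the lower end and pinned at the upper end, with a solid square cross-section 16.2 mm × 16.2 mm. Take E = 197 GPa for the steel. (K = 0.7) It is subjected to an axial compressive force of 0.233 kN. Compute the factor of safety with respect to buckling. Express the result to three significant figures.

I = a⁴/12 = 16.2⁴/12 = 5.740×10^3 mm⁴
I = 5.740×10^3 mm⁴ = 5.740×10^-9 m⁴
Effective length L_e = K·L = 0.7 × 4.77 = 3.339 m
P_cr = π²EI / L_e² = π² × 197×10⁹ × 5.740×10^-9 / 3.339² = 1.001×10^3 N
Factor of safety n = P_cr / P = 1.0009 / 0.233 = 4.30

n ≈ 4.30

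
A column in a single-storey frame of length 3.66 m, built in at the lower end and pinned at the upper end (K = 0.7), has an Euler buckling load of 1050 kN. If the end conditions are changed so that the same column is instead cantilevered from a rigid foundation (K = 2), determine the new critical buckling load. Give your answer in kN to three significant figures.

P_cr ≈ 129 kN

P_cr ∝ 1/K², so P_cr,new = P_cr,old × (K_old/K_new)² = 1050 × (0.7/2)²
= 1050 × 0.1225 = 129 kN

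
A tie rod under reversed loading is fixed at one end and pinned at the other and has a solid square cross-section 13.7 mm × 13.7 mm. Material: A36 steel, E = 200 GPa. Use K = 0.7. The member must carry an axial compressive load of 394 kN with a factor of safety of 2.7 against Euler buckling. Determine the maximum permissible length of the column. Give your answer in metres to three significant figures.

I = a⁴/12 = 13.7⁴/12 = 2.936×10^3 mm⁴
I = 2.936×10^-9 m⁴
Required critical load P_cr = n·P = 2.7 × 394 = 1064 kN = 1.064×10^6 N
From P_cr = π²EI/(K·L)²:  L = (1/K)·√(π²EI/P_cr) = (1/0.7)·√(π²×2.00×10^11×2.936×10^-9/1.064×10^6)
L = 0.105 m

L_max ≈ 0.105 m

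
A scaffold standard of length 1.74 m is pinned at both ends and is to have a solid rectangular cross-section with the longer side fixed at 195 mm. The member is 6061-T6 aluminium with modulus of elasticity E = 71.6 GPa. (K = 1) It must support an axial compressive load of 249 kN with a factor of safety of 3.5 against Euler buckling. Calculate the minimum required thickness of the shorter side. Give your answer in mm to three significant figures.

b ≈ 61.2 mm

Required P_cr = n·P = 3.5 × 249 = 871.5 kN
L_e = K·L = 1 × 1.74 = 1.740 m
Required I = P_cr·L_e²/(π²E) = 8.715×10^5 × 1.740² / (π² × 7.16×10^10) = 3.734×10^-6 m⁴
I_req = 3.734×10^6 mm⁴
Rectangle, weak axis: I_min = h·b³/12 with h = 195 mm fixed  ⇒  b = (12I/h)^(1/3) = 61.2 mm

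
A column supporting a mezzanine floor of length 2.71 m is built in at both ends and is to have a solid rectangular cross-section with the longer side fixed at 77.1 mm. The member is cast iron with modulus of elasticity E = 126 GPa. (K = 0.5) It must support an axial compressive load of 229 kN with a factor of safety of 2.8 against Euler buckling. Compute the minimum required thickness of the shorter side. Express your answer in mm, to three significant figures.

Required P_cr = n·P = 2.8 × 229 = 641.2 kN
L_e = K·L = 0.5 × 2.71 = 1.355 m
Required I = P_cr·L_e²/(π²E) = 6.412×10^5 × 1.355² / (π² × 1.26×10^11) = 9.467×10^-7 m⁴
I_req = 9.467×10^5 mm⁴
Rectangle, weak axis: I_min = h·b³/12 with h = 77.1 mm fixed  ⇒  b = (12I/h)^(1/3) = 52.8 mm

b ≈ 52.8 mm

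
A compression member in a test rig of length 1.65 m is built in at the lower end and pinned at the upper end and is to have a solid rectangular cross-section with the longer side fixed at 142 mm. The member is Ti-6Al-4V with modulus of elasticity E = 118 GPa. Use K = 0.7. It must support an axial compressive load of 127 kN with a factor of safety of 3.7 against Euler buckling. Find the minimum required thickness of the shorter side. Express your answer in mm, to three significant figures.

b ≈ 35.7 mm

Required P_cr = n·P = 3.7 × 127 = 469.9 kN
L_e = K·L = 0.7 × 1.65 = 1.155 m
Required I = P_cr·L_e²/(π²E) = 4.699×10^5 × 1.155² / (π² × 1.18×10^11) = 5.383×10^-7 m⁴
I_req = 5.383×10^5 mm⁴
Rectangle, weak axis: I_min = h·b³/12 with h = 142 mm fixed  ⇒  b = (12I/h)^(1/3) = 35.7 mm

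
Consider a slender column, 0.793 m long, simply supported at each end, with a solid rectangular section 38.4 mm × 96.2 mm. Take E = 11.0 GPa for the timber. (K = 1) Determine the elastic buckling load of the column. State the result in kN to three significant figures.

Buckling occurs about the weak axis: I_min = h·b³/12 with b = 38.4 mm (the shorter side).
I_min = 96.2×38.4³/12 = 4.539×10^5 mm⁴
I = 4.539×10^5 mm⁴ = 4.539×10^-7 m⁴
Effective length L_e = K·L = 1 × 0.793 = 0.7930 m
P_cr = π²EI / L_e² = π² × 11.0×10⁹ × 4.539×10^-7 / 0.7930² = 7.837×10^4 N

P_cr ≈ 78.4 kN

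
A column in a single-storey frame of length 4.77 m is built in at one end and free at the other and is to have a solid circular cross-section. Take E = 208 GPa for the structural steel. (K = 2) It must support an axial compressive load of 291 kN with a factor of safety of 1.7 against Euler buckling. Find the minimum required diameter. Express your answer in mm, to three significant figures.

d ≈ 145 mm

Required P_cr = n·P = 1.7 × 291 = 494.7 kN
L_e = K·L = 2 × 4.77 = 9.540 m
Required I = P_cr·L_e²/(π²E) = 4.947×10^5 × 9.540² / (π² × 2.08×10^11) = 2.193×10^-5 m⁴
I_req = 2.193×10^7 mm⁴
Solid circle: I = πd⁴/64  ⇒  d = (64I/π)^(1/4) = (64×2.193×10^7/π)^(1/4) = 145 mm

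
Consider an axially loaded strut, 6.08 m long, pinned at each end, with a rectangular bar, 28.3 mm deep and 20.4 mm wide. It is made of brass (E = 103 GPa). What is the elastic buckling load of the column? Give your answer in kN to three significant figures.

P_cr ≈ 0.551 kN

Buckling occurs about the weak axis: I_min = h·b³/12 with b = 20.4 mm (the shorter side).
I_min = 28.3×20.4³/12 = 2.002×10^4 mm⁴
I = 2.002×10^4 mm⁴ = 2.002×10^-8 m⁴
Effective length L_e = K·L = 1 × 6.08 = 6.080 m
P_cr = π²EI / L_e² = π² × 103×10⁹ × 2.002×10^-8 / 6.080² = 550.6 N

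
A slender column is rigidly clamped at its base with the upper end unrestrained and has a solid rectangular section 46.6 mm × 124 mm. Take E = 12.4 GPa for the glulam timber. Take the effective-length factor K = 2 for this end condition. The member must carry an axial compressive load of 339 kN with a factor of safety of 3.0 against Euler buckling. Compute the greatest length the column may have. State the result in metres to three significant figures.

L_max ≈ 0.177 m

Buckling occurs about the weak axis: I_min = h·b³/12 with b = 46.6 mm (the shorter side).
I_min = 124×46.6³/12 = 1.046×10^6 mm⁴
I = 1.046×10^-6 m⁴
Required critical load P_cr = n·P = 3.0 × 339 = 1017 kN = 1.017×10^6 N
From P_cr = π²EI/(K·L)²:  L = (1/K)·√(π²EI/P_cr) = (1/2)·√(π²×1.24×10^10×1.046×10^-6/1.017×10^6)
L = 0.177 m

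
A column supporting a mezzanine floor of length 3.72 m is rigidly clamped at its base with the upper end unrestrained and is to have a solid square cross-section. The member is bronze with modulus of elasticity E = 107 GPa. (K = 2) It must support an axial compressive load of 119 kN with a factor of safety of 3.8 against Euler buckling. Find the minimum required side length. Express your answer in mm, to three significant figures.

a ≈ 130 mm

Required P_cr = n·P = 3.8 × 119 = 452.2 kN
L_e = K·L = 2 × 3.72 = 7.440 m
Required I = P_cr·L_e²/(π²E) = 4.522×10^5 × 7.440² / (π² × 1.07×10^11) = 2.370×10^-5 m⁴
I_req = 2.370×10^7 mm⁴
Solid square: I = a⁴/12  ⇒  a = (12I)^(1/4) = (12×2.370×10^7)^(1/4) = 130 mm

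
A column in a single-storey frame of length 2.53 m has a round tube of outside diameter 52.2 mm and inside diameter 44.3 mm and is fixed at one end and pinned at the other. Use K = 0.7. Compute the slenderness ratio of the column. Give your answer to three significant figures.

λ ≈ 103

d_o = 52.2 mm, d_i = 44.3 mm
I = π(d_o⁴ − d_i⁴)/64 = π(52.2⁴ − 44.30⁴)/64 = 1.754×10^5 mm⁴
A = 598.7 mm²;  r_min = √(I/A) = √(1.754×10^5/598.7) = 17.12 mm
L_e = K·L = 0.7 × 2.53 m = 1.771 m = 1771.0 mm
λ = L_e / r_min = 1771.0 / 17.12 = 103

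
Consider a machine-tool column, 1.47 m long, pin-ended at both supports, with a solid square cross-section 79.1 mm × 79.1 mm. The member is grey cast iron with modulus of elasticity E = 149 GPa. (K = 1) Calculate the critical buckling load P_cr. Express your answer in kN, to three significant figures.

I = a⁴/12 = 79.1⁴/12 = 3.262×10^6 mm⁴
I = 3.262×10^6 mm⁴ = 3.262×10^-6 m⁴
Effective length L_e = K·L = 1 × 1.47 = 1.470 m
P_cr = π²EI / L_e² = π² × 149×10⁹ × 3.262×10^-6 / 1.470² = 2.220×10^6 N

P_cr ≈ 2220 kN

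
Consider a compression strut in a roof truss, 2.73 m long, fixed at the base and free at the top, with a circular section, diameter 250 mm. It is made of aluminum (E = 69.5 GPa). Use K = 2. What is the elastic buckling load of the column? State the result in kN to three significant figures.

P_cr ≈ 4410 kN

I = πd⁴/64 = π×250⁴/64 = 1.917×10^8 mm⁴
I = 1.917×10^8 mm⁴ = 1.917×10^-4 m⁴
Effective length L_e = K·L = 2 × 2.73 = 5.460 m
P_cr = π²EI / L_e² = π² × 69.5×10⁹ × 1.917×10^-4 / 5.460² = 4.412×10^6 N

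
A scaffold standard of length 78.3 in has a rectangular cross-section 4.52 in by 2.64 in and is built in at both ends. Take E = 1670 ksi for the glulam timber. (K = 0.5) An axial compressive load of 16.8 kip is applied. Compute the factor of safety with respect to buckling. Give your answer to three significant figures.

Buckling occurs about the weak axis: I_min = h·b³/12 with b = 2.64 in (the shorter side).
I_min = 4.52×2.64³/12 = 6.931 in⁴
Effective length L_e = K·L = 0.5 × 78.3 = 39.15 in
P_cr = π²EI / L_e² = π² × 1670×10³ × 6.931 / 39.15² = 7.453×10^4 lb
Factor of safety n = P_cr / P = 74.528 / 16.8 = 4.44

n ≈ 4.44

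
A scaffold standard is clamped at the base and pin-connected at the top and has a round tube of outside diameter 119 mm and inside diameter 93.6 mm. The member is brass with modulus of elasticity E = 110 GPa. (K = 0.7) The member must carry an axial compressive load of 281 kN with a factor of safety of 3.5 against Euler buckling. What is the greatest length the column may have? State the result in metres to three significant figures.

d_o = 119 mm, d_i = 93.6 mm
I = π(d_o⁴ − d_i⁴)/64 = π(119⁴ − 93.60⁴)/64 = 6.076×10^6 mm⁴
I = 6.076×10^-6 m⁴
Required critical load P_cr = n·P = 3.5 × 281 = 983.5 kN = 9.835×10^5 N
From P_cr = π²EI/(K·L)²:  L = (1/K)·√(π²EI/P_cr) = (1/0.7)·√(π²×1.10×10^11×6.076×10^-6/9.835×10^5)
L = 3.70 m

L_max ≈ 3.70 m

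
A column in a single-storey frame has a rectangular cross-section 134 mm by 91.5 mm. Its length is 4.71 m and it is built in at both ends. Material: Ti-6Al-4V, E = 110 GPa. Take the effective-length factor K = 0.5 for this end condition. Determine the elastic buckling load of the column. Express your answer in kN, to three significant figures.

Buckling occurs about the weak axis: I_min = h·b³/12 with b = 91.5 mm (the shorter side).
I_min = 134×91.5³/12 = 8.554×10^6 mm⁴
I = 8.554×10^6 mm⁴ = 8.554×10^-6 m⁴
Effective length L_e = K·L = 0.5 × 4.71 = 2.355 m
P_cr = π²EI / L_e² = π² × 110×10⁹ × 8.554×10^-6 / 2.355² = 1.675×10^6 N

P_cr ≈ 1670 kN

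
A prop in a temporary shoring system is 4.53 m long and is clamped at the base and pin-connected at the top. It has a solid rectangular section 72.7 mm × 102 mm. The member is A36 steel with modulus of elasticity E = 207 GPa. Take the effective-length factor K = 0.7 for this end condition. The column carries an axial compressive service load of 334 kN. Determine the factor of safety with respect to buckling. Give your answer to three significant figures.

n ≈ 1.99

Buckling occurs about the weak axis: I_min = h·b³/12 with b = 72.7 mm (the shorter side).
I_min = 102×72.7³/12 = 3.266×10^6 mm⁴
I = 3.266×10^6 mm⁴ = 3.266×10^-6 m⁴
Effective length L_e = K·L = 0.7 × 4.53 = 3.171 m
P_cr = π²EI / L_e² = π² × 207×10⁹ × 3.266×10^-6 / 3.171² = 6.636×10^5 N
Factor of safety n = P_cr / P = 663.59 / 334 = 1.99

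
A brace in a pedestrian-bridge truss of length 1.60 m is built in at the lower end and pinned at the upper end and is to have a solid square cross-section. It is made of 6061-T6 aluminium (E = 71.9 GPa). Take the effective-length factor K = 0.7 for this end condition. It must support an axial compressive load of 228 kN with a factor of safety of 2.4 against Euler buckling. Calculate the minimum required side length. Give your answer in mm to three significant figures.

a ≈ 58.4 mm

Required P_cr = n·P = 2.4 × 228 = 547.2 kN
L_e = K·L = 0.7 × 1.60 = 1.120 m
Required I = P_cr·L_e²/(π²E) = 5.472×10^5 × 1.120² / (π² × 7.19×10^10) = 9.673×10^-7 m⁴
I_req = 9.673×10^5 mm⁴
Solid square: I = a⁴/12  ⇒  a = (12I)^(1/4) = (12×9.673×10^5)^(1/4) = 58.4 mm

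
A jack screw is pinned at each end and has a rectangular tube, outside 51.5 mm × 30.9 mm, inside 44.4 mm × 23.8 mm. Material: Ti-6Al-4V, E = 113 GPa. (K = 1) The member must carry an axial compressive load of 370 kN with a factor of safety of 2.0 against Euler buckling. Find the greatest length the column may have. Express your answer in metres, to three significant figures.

Weak-axis I_min = (h_o·b_o³ − h_i·b_i³)/12 with b_o = 30.9, b_i = 23.80 mm (shorter outer/inner sides).
I_min = (51.5×30.9³ − 44.40×23.80³)/12 = 7.674×10^4 mm⁴
I = 7.674×10^-8 m⁴
Required critical load P_cr = n·P = 2.0 × 370 = 740.0 kN = 7.400×10^5 N
From P_cr = π²EI/(K·L)²:  L = (1/K)·√(π²EI/P_cr) = (1/1)·√(π²×1.13×10^11×7.674×10^-8/7.400×10^5)
L = 0.340 m

L_max ≈ 0.340 m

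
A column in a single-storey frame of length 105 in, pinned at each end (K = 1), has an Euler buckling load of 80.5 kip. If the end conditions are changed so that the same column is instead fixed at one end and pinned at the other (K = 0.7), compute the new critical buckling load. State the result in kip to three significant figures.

P_cr ∝ 1/K², so P_cr,new = P_cr,old × (K_old/K_new)² = 80.5 × (1/0.7)²
= 80.5 × 2.041 = 164 kip

P_cr ≈ 164 kip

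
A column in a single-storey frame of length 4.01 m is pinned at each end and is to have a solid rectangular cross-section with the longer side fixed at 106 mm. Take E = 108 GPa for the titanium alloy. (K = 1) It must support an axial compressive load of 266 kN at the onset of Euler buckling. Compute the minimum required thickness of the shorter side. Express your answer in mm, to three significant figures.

b ≈ 76.9 mm

L_e = K·L = 1 × 4.01 = 4.010 m
Required I = P_cr·L_e²/(π²E) = 2.660×10^5 × 4.010² / (π² × 1.08×10^11) = 4.013×10^-6 m⁴
I_req = 4.013×10^6 mm⁴
Rectangle, weak axis: I_min = h·b³/12 with h = 106 mm fixed  ⇒  b = (12I/h)^(1/3) = 76.9 mm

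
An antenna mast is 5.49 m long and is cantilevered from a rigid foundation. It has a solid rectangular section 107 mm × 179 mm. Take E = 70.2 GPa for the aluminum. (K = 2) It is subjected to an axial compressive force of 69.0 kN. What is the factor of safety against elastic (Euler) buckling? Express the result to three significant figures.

Buckling occurs about the weak axis: I_min = h·b³/12 with b = 107 mm (the shorter side).
I_min = 179×107³/12 = 1.827×10^7 mm⁴
I = 1.827×10^7 mm⁴ = 1.827×10^-5 m⁴
Effective length L_e = K·L = 2 × 5.49 = 10.98 m
P_cr = π²EI / L_e² = π² × 70.2×10⁹ × 1.827×10^-5 / 10.98² = 1.050×10^5 N
Factor of safety n = P_cr / P = 105.02 / 69.0 = 1.52

n ≈ 1.52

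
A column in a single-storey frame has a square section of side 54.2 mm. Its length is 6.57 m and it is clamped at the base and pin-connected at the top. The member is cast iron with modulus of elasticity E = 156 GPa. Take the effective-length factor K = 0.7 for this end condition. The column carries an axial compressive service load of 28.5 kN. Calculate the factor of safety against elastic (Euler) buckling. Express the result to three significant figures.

n ≈ 1.84

I = a⁴/12 = 54.2⁴/12 = 7.191×10^5 mm⁴
I = 7.191×10^5 mm⁴ = 7.191×10^-7 m⁴
Effective length L_e = K·L = 0.7 × 6.57 = 4.599 m
P_cr = π²EI / L_e² = π² × 156×10⁹ × 7.191×10^-7 / 4.599² = 5.235×10^4 N
Factor of safety n = P_cr / P = 52.350 / 28.5 = 1.84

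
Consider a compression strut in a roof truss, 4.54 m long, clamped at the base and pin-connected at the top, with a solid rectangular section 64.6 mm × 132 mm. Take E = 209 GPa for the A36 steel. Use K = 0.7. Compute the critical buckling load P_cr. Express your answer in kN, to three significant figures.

P_cr ≈ 606 kN

Buckling occurs about the weak axis: I_min = h·b³/12 with b = 64.6 mm (the shorter side).
I_min = 132×64.6³/12 = 2.965×10^6 mm⁴
I = 2.965×10^6 mm⁴ = 2.965×10^-6 m⁴
Effective length L_e = K·L = 0.7 × 4.54 = 3.178 m
P_cr = π²EI / L_e² = π² × 209×10⁹ × 2.965×10^-6 / 3.178² = 6.057×10^5 N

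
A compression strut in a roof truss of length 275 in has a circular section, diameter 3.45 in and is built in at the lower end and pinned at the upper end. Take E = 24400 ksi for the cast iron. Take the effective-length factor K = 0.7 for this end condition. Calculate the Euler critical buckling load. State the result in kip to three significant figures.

P_cr ≈ 45.2 kip

I = πd⁴/64 = π×3.45⁴/64 = 6.954 in⁴
Effective length L_e = K·L = 0.7 × 275 = 192.5 in
P_cr = π²EI / L_e² = π² × 24400×10³ × 6.954 / 192.5² = 4.519×10^4 lb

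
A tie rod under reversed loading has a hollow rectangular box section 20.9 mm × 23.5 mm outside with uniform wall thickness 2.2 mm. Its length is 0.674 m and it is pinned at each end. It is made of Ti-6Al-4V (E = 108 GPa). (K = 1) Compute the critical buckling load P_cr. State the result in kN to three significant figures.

P_cr ≈ 25.2 kN

Inner dimensions: h_i = 23.5 − 2×2.2 = 19.10 mm, b_i = 20.9 − 2×2.2 = 16.50 mm
Weak-axis I_min = (h_o·b_o³ − h_i·b_i³)/12 with b_o = 20.9, b_i = 16.50 mm (shorter outer/inner sides).
I_min = (23.5×20.9³ − 19.10×16.50³)/12 = 1.073×10^4 mm⁴
I = 1.073×10^4 mm⁴ = 1.073×10^-8 m⁴
Effective length L_e = K·L = 1 × 0.674 = 0.6740 m
P_cr = π²EI / L_e² = π² × 108×10⁹ × 1.073×10^-8 / 0.6740² = 2.517×10^4 N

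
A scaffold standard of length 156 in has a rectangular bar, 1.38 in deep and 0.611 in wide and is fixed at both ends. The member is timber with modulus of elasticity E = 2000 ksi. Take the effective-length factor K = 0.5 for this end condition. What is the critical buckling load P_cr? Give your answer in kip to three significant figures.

P_cr ≈ 0.0851 kip

Buckling occurs about the weak axis: I_min = h·b³/12 with b = 0.611 in (the shorter side).
I_min = 1.38×0.611³/12 = 2.623×10^-2 in⁴
Effective length L_e = K·L = 0.5 × 156 = 78.00 in
P_cr = π²EI / L_e² = π² × 2000×10³ × 2.623×10^-2 / 78.00² = 85.11 lb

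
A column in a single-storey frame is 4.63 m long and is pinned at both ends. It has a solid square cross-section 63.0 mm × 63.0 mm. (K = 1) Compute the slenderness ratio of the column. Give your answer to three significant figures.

λ ≈ 255

I = a⁴/12 = 63.0⁴/12 = 1.313×10^6 mm⁴
A = 3.969×10^3 mm²;  r_min = √(I/A) = √(1.313×10^6/3.969×10^3) = 18.19 mm
L_e = K·L = 1 × 4.63 m = 4.630 m = 4630.0 mm
λ = L_e / r_min = 4630.0 / 18.19 = 255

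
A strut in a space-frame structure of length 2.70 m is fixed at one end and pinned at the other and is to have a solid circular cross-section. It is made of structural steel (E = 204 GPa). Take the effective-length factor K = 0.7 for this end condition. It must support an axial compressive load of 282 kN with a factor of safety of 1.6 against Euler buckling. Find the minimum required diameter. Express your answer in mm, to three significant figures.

d ≈ 63.5 mm

Required P_cr = n·P = 1.6 × 282 = 451.2 kN
L_e = K·L = 0.7 × 2.70 = 1.890 m
Required I = P_cr·L_e²/(π²E) = 4.512×10^5 × 1.890² / (π² × 2.04×10^11) = 8.005×10^-7 m⁴
I_req = 8.005×10^5 mm⁴
Solid circle: I = πd⁴/64  ⇒  d = (64I/π)^(1/4) = (64×8.005×10^5/π)^(1/4) = 63.5 mm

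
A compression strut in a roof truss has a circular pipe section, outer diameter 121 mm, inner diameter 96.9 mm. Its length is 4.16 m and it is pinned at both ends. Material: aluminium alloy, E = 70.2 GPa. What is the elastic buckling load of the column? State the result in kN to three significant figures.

P_cr ≈ 248 kN

d_o = 121 mm, d_i = 96.9 mm
I = π(d_o⁴ − d_i⁴)/64 = π(121⁴ − 96.90⁴)/64 = 6.195×10^6 mm⁴
I = 6.195×10^6 mm⁴ = 6.195×10^-6 m⁴
Effective length L_e = K·L = 1 × 4.16 = 4.160 m
P_cr = π²EI / L_e² = π² × 70.2×10⁹ × 6.195×10^-6 / 4.160² = 2.480×10^5 N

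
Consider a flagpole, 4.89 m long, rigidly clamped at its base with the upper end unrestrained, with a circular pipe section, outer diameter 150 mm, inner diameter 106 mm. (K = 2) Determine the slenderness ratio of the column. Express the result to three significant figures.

λ ≈ 213

d_o = 150 mm, d_i = 106 mm
I = π(d_o⁴ − d_i⁴)/64 = π(150⁴ − 106.0⁴)/64 = 1.865×10^7 mm⁴
A = 8.847×10^3 mm²;  r_min = √(I/A) = √(1.865×10^7/8.847×10^3) = 45.92 mm
L_e = K·L = 2 × 4.89 m = 9.780 m = 9780.0 mm
λ = L_e / r_min = 9780.0 / 45.92 = 213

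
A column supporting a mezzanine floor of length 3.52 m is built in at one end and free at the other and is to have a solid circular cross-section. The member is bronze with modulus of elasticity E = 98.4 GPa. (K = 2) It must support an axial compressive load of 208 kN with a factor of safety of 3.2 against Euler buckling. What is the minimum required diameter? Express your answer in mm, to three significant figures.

Required P_cr = n·P = 3.2 × 208 = 665.6 kN
L_e = K·L = 2 × 3.52 = 7.040 m
Required I = P_cr·L_e²/(π²E) = 6.656×10^5 × 7.040² / (π² × 9.84×10^10) = 3.397×10^-5 m⁴
I_req = 3.397×10^7 mm⁴
Solid circle: I = πd⁴/64  ⇒  d = (64I/π)^(1/4) = (64×3.397×10^7/π)^(1/4) = 162 mm

d ≈ 162 mm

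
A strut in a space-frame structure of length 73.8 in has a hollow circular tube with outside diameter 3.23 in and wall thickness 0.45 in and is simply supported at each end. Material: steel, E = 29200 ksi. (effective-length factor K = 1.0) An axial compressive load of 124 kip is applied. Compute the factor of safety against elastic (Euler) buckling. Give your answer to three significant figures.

n ≈ 1.66

Inner diameter d_i = 3.23 − 2×0.45 = 2.330 in
I = π(d_o⁴ − d_i⁴)/64 = π(3.23⁴ − 2.330⁴)/64 = 3.896 in⁴
Effective length L_e = K·L = 1 × 73.8 = 73.80 in
P_cr = π²EI / L_e² = π² × 29200×10³ × 3.896 / 73.80² = 2.062×10^5 lb
Factor of safety n = P_cr / P = 206.16 / 124 = 1.66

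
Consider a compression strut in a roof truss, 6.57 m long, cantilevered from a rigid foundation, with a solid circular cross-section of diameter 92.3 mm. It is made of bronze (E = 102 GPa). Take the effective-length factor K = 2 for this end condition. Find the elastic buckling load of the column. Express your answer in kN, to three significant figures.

P_cr ≈ 20.8 kN

I = πd⁴/64 = π×92.3⁴/64 = 3.563×10^6 mm⁴
I = 3.563×10^6 mm⁴ = 3.563×10^-6 m⁴
Effective length L_e = K·L = 2 × 6.57 = 13.14 m
P_cr = π²EI / L_e² = π² × 102×10⁹ × 3.563×10^-6 / 13.14² = 2.077×10^4 N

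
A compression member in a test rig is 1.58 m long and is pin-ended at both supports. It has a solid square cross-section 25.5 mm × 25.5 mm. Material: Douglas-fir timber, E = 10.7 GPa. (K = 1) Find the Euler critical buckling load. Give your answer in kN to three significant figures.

P_cr ≈ 1.49 kN

I = a⁴/12 = 25.5⁴/12 = 3.524×10^4 mm⁴
I = 3.524×10^4 mm⁴ = 3.524×10^-8 m⁴
Effective length L_e = K·L = 1 × 1.58 = 1.580 m
P_cr = π²EI / L_e² = π² × 10.7×10⁹ × 3.524×10^-8 / 1.580² = 1.491×10^3 N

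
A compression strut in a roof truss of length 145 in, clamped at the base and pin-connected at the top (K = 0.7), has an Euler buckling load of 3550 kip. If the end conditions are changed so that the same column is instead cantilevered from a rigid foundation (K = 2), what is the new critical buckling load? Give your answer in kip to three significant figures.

P_cr ∝ 1/K², so P_cr,new = P_cr,old × (K_old/K_new)² = 3550 × (0.7/2)²
= 3550 × 0.1225 = 435 kip

P_cr ≈ 435 kip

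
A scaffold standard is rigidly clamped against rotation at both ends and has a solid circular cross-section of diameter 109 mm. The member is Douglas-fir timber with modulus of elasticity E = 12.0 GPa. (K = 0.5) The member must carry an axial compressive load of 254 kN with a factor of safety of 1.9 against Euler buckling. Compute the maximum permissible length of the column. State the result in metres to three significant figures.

L_max ≈ 2.61 m

I = πd⁴/64 = π×109⁴/64 = 6.929×10^6 mm⁴
I = 6.929×10^-6 m⁴
Required critical load P_cr = n·P = 1.9 × 254 = 482.6 kN = 4.826×10^5 N
From P_cr = π²EI/(K·L)²:  L = (1/K)·√(π²EI/P_cr) = (1/0.5)·√(π²×1.20×10^10×6.929×10^-6/4.826×10^5)
L = 2.61 m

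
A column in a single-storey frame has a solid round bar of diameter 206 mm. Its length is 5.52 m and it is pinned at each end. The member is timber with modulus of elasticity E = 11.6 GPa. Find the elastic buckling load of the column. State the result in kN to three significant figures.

P_cr ≈ 332 kN

I = πd⁴/64 = π×206⁴/64 = 8.840×10^7 mm⁴
I = 8.840×10^7 mm⁴ = 8.840×10^-5 m⁴
Effective length L_e = K·L = 1 × 5.52 = 5.520 m
P_cr = π²EI / L_e² = π² × 11.6×10⁹ × 8.840×10^-5 / 5.520² = 3.321×10^5 N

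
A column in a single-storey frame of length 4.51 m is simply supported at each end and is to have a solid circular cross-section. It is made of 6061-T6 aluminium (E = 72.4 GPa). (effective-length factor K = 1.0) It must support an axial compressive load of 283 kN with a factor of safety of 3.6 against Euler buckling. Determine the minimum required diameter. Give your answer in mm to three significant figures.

Required P_cr = n·P = 3.6 × 283 = 1019 kN
L_e = K·L = 1 × 4.51 = 4.510 m
Required I = P_cr·L_e²/(π²E) = 1.019×10^6 × 4.510² / (π² × 7.24×10^10) = 2.900×10^-5 m⁴
I_req = 2.900×10^7 mm⁴
Solid circle: I = πd⁴/64  ⇒  d = (64I/π)^(1/4) = (64×2.900×10^7/π)^(1/4) = 156 mm

d ≈ 156 mm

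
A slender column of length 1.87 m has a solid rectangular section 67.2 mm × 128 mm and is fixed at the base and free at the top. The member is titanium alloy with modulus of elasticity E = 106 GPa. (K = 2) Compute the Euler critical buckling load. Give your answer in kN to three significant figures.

Buckling occurs about the weak axis: I_min = h·b³/12 with b = 67.2 mm (the shorter side).
I_min = 128×67.2³/12 = 3.237×10^6 mm⁴
I = 3.237×10^6 mm⁴ = 3.237×10^-6 m⁴
Effective length L_e = K·L = 2 × 1.87 = 3.740 m
P_cr = π²EI / L_e² = π² × 106×10⁹ × 3.237×10^-6 / 3.740² = 2.421×10^5 N

P_cr ≈ 242 kN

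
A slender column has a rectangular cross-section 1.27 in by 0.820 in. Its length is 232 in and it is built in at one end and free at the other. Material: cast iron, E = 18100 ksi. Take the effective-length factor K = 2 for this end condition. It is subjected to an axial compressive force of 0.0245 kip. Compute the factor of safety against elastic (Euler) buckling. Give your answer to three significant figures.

n ≈ 1.98

Buckling occurs about the weak axis: I_min = h·b³/12 with b = 0.820 in (the shorter side).
I_min = 1.27×0.820³/12 = 5.835×10^-2 in⁴
Effective length L_e = K·L = 2 × 232 = 464.0 in
P_cr = π²EI / L_e² = π² × 18100×10³ × 5.835×10^-2 / 464.0² = 48.42 lb
Factor of safety n = P_cr / P = 0.048418 / 0.0245 = 1.98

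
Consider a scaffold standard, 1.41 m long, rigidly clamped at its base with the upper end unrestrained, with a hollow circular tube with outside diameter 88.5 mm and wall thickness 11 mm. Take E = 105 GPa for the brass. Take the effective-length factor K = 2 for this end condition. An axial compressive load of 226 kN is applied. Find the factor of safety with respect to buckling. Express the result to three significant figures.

Inner diameter d_i = 88.5 − 2×11 = 66.50 mm
I = π(d_o⁴ − d_i⁴)/64 = π(88.5⁴ − 66.50⁴)/64 = 2.051×10^6 mm⁴
I = 2.051×10^6 mm⁴ = 2.051×10^-6 m⁴
Effective length L_e = K·L = 2 × 1.41 = 2.820 m
P_cr = π²EI / L_e² = π² × 105×10⁹ × 2.051×10^-6 / 2.820² = 2.673×10^5 N
Factor of safety n = P_cr / P = 267.31 / 226 = 1.18

n ≈ 1.18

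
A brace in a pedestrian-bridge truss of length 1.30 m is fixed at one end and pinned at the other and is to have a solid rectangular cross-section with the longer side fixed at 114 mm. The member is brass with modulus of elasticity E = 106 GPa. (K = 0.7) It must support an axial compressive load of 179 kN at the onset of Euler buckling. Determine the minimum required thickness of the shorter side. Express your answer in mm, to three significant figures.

b ≈ 24.6 mm

L_e = K·L = 0.7 × 1.30 = 0.9100 m
Required I = P_cr·L_e²/(π²E) = 1.790×10^5 × 0.9100² / (π² × 1.06×10^11) = 1.417×10^-7 m⁴
I_req = 1.417×10^5 mm⁴
Rectangle, weak axis: I_min = h·b³/12 with h = 114 mm fixed  ⇒  b = (12I/h)^(1/3) = 24.6 mm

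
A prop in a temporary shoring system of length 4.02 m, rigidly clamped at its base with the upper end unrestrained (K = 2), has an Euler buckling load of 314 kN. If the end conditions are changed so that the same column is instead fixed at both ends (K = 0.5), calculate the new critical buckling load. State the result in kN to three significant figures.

P_cr ∝ 1/K², so P_cr,new = P_cr,old × (K_old/K_new)² = 314 × (2/0.5)²
= 314 × 16.00 = 5020 kN

P_cr ≈ 5020 kN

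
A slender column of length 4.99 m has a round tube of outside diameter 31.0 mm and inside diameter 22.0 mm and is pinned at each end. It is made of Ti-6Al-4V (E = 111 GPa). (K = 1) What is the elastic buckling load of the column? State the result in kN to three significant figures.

P_cr ≈ 1.49 kN

d_o = 31.0 mm, d_i = 22.0 mm
I = π(d_o⁴ − d_i⁴)/64 = π(31.0⁴ − 22.00⁴)/64 = 3.383×10^4 mm⁴
I = 3.383×10^4 mm⁴ = 3.383×10^-8 m⁴
Effective length L_e = K·L = 1 × 4.99 = 4.990 m
P_cr = π²EI / L_e² = π² × 111×10⁹ × 3.383×10^-8 / 4.990² = 1.489×10^3 N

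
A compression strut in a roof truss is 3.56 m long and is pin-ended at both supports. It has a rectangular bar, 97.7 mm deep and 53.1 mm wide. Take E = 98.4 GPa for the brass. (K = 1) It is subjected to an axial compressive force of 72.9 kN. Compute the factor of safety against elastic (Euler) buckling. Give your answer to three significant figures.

Buckling occurs about the weak axis: I_min = h·b³/12 with b = 53.1 mm (the shorter side).
I_min = 97.7×53.1³/12 = 1.219×10^6 mm⁴
I = 1.219×10^6 mm⁴ = 1.219×10^-6 m⁴
Effective length L_e = K·L = 1 × 3.56 = 3.560 m
P_cr = π²EI / L_e² = π² × 98.4×10⁹ × 1.219×10^-6 / 3.560² = 9.341×10^4 N
Factor of safety n = P_cr / P = 93.410 / 72.9 = 1.28

n ≈ 1.28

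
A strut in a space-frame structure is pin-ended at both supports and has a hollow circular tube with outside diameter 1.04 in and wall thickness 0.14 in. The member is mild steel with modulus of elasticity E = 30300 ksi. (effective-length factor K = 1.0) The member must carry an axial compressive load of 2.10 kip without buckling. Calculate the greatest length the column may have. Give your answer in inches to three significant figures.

Inner diameter d_i = 1.04 − 2×0.14 = 0.7600 in
I = π(d_o⁴ − d_i⁴)/64 = π(1.04⁴ − 0.7600⁴)/64 = 4.105×10^-2 in⁴
At the buckling limit P_cr = P = 2.100×10^3 lb
From P_cr = π²EI/(K·L)²:  L = (1/K)·√(π²EI/P_cr) = (1/1)·√(π²×3.03×10^7×4.105×10^-2/2.100×10^3)
L = 76.5 in

L_max ≈ 76.5 in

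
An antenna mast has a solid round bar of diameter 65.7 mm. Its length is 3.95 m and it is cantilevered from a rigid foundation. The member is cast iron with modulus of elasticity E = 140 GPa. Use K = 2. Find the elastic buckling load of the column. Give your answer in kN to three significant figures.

I = πd⁴/64 = π×65.7⁴/64 = 9.146×10^5 mm⁴
I = 9.146×10^5 mm⁴ = 9.146×10^-7 m⁴
Effective length L_e = K·L = 2 × 3.95 = 7.900 m
P_cr = π²EI / L_e² = π² × 140×10⁹ × 9.146×10^-7 / 7.900² = 2.025×10^4 N

P_cr ≈ 20.2 kN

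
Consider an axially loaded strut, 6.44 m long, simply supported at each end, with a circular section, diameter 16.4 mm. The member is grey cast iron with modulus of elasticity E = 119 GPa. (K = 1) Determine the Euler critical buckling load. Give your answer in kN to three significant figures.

P_cr ≈ 0.101 kN

I = πd⁴/64 = π×16.4⁴/64 = 3.551×10^3 mm⁴
I = 3.551×10^3 mm⁴ = 3.551×10^-9 m⁴
Effective length L_e = K·L = 1 × 6.44 = 6.440 m
P_cr = π²EI / L_e² = π² × 119×10⁹ × 3.551×10^-9 / 6.440² = 100.6 N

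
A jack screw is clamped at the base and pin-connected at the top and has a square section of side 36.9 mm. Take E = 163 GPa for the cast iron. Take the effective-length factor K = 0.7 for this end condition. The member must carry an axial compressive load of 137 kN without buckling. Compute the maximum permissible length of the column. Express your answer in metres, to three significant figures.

L_max ≈ 1.92 m

I = a⁴/12 = 36.9⁴/12 = 1.545×10^5 mm⁴
I = 1.545×10^-7 m⁴
At the buckling limit P_cr = P = 1.370×10^5 N
From P_cr = π²EI/(K·L)²:  L = (1/K)·√(π²EI/P_cr) = (1/0.7)·√(π²×1.63×10^11×1.545×10^-7/1.370×10^5)
L = 1.92 m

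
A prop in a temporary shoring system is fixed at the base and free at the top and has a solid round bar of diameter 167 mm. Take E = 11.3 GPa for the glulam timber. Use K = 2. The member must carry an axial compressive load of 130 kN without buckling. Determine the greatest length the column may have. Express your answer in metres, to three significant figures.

L_max ≈ 2.86 m

I = πd⁴/64 = π×167⁴/64 = 3.818×10^7 mm⁴
I = 3.818×10^-5 m⁴
At the buckling limit P_cr = P = 1.300×10^5 N
From P_cr = π²EI/(K·L)²:  L = (1/K)·√(π²EI/P_cr) = (1/2)·√(π²×1.13×10^10×3.818×10^-5/1.300×10^5)
L = 2.86 m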